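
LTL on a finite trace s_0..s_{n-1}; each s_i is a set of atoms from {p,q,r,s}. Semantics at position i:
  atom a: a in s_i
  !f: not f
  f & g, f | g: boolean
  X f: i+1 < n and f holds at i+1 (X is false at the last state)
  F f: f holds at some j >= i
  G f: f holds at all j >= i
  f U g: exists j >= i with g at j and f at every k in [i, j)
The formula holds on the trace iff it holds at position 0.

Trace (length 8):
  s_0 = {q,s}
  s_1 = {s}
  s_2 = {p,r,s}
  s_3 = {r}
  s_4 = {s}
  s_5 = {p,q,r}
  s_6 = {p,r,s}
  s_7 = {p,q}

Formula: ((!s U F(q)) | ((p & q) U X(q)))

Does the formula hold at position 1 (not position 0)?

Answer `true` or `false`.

s_0={q,s}: ((!s U F(q)) | ((p & q) U X(q)))=True (!s U F(q))=True !s=False s=True F(q)=True q=True ((p & q) U X(q))=False (p & q)=False p=False X(q)=False
s_1={s}: ((!s U F(q)) | ((p & q) U X(q)))=True (!s U F(q))=True !s=False s=True F(q)=True q=False ((p & q) U X(q))=False (p & q)=False p=False X(q)=False
s_2={p,r,s}: ((!s U F(q)) | ((p & q) U X(q)))=True (!s U F(q))=True !s=False s=True F(q)=True q=False ((p & q) U X(q))=False (p & q)=False p=True X(q)=False
s_3={r}: ((!s U F(q)) | ((p & q) U X(q)))=True (!s U F(q))=True !s=True s=False F(q)=True q=False ((p & q) U X(q))=False (p & q)=False p=False X(q)=False
s_4={s}: ((!s U F(q)) | ((p & q) U X(q)))=True (!s U F(q))=True !s=False s=True F(q)=True q=False ((p & q) U X(q))=True (p & q)=False p=False X(q)=True
s_5={p,q,r}: ((!s U F(q)) | ((p & q) U X(q)))=True (!s U F(q))=True !s=True s=False F(q)=True q=True ((p & q) U X(q))=True (p & q)=True p=True X(q)=False
s_6={p,r,s}: ((!s U F(q)) | ((p & q) U X(q)))=True (!s U F(q))=True !s=False s=True F(q)=True q=False ((p & q) U X(q))=True (p & q)=False p=True X(q)=True
s_7={p,q}: ((!s U F(q)) | ((p & q) U X(q)))=True (!s U F(q))=True !s=True s=False F(q)=True q=True ((p & q) U X(q))=False (p & q)=True p=True X(q)=False
Evaluating at position 1: result = True

Answer: true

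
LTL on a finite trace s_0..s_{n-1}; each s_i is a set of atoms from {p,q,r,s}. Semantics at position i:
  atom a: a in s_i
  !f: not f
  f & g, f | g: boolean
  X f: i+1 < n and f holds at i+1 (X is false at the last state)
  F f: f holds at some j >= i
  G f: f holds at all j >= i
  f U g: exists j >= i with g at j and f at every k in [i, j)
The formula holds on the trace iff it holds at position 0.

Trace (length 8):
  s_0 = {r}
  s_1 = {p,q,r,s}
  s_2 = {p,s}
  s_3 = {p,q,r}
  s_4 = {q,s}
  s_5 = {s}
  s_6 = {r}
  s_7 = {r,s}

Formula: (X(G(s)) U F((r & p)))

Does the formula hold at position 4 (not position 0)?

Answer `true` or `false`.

Answer: false

Derivation:
s_0={r}: (X(G(s)) U F((r & p)))=True X(G(s))=False G(s)=False s=False F((r & p))=True (r & p)=False r=True p=False
s_1={p,q,r,s}: (X(G(s)) U F((r & p)))=True X(G(s))=False G(s)=False s=True F((r & p))=True (r & p)=True r=True p=True
s_2={p,s}: (X(G(s)) U F((r & p)))=True X(G(s))=False G(s)=False s=True F((r & p))=True (r & p)=False r=False p=True
s_3={p,q,r}: (X(G(s)) U F((r & p)))=True X(G(s))=False G(s)=False s=False F((r & p))=True (r & p)=True r=True p=True
s_4={q,s}: (X(G(s)) U F((r & p)))=False X(G(s))=False G(s)=False s=True F((r & p))=False (r & p)=False r=False p=False
s_5={s}: (X(G(s)) U F((r & p)))=False X(G(s))=False G(s)=False s=True F((r & p))=False (r & p)=False r=False p=False
s_6={r}: (X(G(s)) U F((r & p)))=False X(G(s))=True G(s)=False s=False F((r & p))=False (r & p)=False r=True p=False
s_7={r,s}: (X(G(s)) U F((r & p)))=False X(G(s))=False G(s)=True s=True F((r & p))=False (r & p)=False r=True p=False
Evaluating at position 4: result = False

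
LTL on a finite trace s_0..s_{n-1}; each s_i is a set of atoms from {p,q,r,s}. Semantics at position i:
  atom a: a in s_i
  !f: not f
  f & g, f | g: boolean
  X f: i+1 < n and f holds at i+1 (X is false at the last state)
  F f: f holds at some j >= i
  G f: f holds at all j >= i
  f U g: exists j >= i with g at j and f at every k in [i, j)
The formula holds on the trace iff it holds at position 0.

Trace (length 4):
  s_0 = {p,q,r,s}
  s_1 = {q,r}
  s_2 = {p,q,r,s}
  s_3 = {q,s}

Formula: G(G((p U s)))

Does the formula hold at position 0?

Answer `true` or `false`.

Answer: false

Derivation:
s_0={p,q,r,s}: G(G((p U s)))=False G((p U s))=False (p U s)=True p=True s=True
s_1={q,r}: G(G((p U s)))=False G((p U s))=False (p U s)=False p=False s=False
s_2={p,q,r,s}: G(G((p U s)))=True G((p U s))=True (p U s)=True p=True s=True
s_3={q,s}: G(G((p U s)))=True G((p U s))=True (p U s)=True p=False s=True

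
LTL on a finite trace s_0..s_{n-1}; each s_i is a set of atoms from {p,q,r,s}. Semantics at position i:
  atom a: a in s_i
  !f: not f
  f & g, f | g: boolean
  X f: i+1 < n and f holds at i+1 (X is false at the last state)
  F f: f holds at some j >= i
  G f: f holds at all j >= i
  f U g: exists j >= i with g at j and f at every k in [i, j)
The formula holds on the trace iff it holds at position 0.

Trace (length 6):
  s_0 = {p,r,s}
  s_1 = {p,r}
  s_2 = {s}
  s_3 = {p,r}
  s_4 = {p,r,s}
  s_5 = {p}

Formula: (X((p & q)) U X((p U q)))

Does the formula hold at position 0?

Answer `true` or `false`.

Answer: false

Derivation:
s_0={p,r,s}: (X((p & q)) U X((p U q)))=False X((p & q))=False (p & q)=False p=True q=False X((p U q))=False (p U q)=False
s_1={p,r}: (X((p & q)) U X((p U q)))=False X((p & q))=False (p & q)=False p=True q=False X((p U q))=False (p U q)=False
s_2={s}: (X((p & q)) U X((p U q)))=False X((p & q))=False (p & q)=False p=False q=False X((p U q))=False (p U q)=False
s_3={p,r}: (X((p & q)) U X((p U q)))=False X((p & q))=False (p & q)=False p=True q=False X((p U q))=False (p U q)=False
s_4={p,r,s}: (X((p & q)) U X((p U q)))=False X((p & q))=False (p & q)=False p=True q=False X((p U q))=False (p U q)=False
s_5={p}: (X((p & q)) U X((p U q)))=False X((p & q))=False (p & q)=False p=True q=False X((p U q))=False (p U q)=False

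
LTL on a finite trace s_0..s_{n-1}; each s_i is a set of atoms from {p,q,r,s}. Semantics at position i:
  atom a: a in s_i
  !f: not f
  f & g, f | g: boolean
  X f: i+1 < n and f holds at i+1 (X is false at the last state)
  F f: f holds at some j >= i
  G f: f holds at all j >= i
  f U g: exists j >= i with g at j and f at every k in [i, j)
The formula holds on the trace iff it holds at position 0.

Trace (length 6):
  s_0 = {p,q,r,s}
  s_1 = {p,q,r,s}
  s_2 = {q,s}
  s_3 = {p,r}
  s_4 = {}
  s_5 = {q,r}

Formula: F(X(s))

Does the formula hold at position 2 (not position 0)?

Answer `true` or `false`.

s_0={p,q,r,s}: F(X(s))=True X(s)=True s=True
s_1={p,q,r,s}: F(X(s))=True X(s)=True s=True
s_2={q,s}: F(X(s))=False X(s)=False s=True
s_3={p,r}: F(X(s))=False X(s)=False s=False
s_4={}: F(X(s))=False X(s)=False s=False
s_5={q,r}: F(X(s))=False X(s)=False s=False
Evaluating at position 2: result = False

Answer: false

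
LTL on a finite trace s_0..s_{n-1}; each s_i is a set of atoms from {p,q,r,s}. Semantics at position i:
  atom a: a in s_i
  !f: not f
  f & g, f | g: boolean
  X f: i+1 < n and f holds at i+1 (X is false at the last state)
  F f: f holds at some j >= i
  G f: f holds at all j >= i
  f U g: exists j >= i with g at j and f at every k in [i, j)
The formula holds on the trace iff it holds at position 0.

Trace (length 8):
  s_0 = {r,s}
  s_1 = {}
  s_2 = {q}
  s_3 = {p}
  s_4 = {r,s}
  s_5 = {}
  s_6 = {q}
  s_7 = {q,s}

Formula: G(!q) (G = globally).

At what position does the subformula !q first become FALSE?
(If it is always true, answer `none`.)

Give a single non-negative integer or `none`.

s_0={r,s}: !q=True q=False
s_1={}: !q=True q=False
s_2={q}: !q=False q=True
s_3={p}: !q=True q=False
s_4={r,s}: !q=True q=False
s_5={}: !q=True q=False
s_6={q}: !q=False q=True
s_7={q,s}: !q=False q=True
G(!q) holds globally = False
First violation at position 2.

Answer: 2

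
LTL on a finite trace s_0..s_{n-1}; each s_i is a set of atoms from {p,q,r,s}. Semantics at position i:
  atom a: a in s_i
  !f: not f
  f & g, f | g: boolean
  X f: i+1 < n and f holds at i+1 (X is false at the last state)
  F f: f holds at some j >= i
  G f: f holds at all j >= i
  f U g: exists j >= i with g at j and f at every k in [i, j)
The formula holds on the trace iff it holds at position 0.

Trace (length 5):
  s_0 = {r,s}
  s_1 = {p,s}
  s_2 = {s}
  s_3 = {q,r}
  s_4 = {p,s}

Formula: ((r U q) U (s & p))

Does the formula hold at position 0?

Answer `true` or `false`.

s_0={r,s}: ((r U q) U (s & p))=False (r U q)=False r=True q=False (s & p)=False s=True p=False
s_1={p,s}: ((r U q) U (s & p))=True (r U q)=False r=False q=False (s & p)=True s=True p=True
s_2={s}: ((r U q) U (s & p))=False (r U q)=False r=False q=False (s & p)=False s=True p=False
s_3={q,r}: ((r U q) U (s & p))=True (r U q)=True r=True q=True (s & p)=False s=False p=False
s_4={p,s}: ((r U q) U (s & p))=True (r U q)=False r=False q=False (s & p)=True s=True p=True

Answer: false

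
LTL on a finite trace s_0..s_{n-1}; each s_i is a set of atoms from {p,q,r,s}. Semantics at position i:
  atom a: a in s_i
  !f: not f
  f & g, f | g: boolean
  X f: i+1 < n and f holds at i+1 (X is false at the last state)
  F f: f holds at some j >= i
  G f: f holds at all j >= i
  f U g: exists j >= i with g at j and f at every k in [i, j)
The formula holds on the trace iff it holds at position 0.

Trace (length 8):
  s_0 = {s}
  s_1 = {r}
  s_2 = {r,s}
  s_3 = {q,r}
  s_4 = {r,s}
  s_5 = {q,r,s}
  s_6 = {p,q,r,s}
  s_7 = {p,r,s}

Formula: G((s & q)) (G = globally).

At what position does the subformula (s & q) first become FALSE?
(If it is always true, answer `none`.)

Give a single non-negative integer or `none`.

Answer: 0

Derivation:
s_0={s}: (s & q)=False s=True q=False
s_1={r}: (s & q)=False s=False q=False
s_2={r,s}: (s & q)=False s=True q=False
s_3={q,r}: (s & q)=False s=False q=True
s_4={r,s}: (s & q)=False s=True q=False
s_5={q,r,s}: (s & q)=True s=True q=True
s_6={p,q,r,s}: (s & q)=True s=True q=True
s_7={p,r,s}: (s & q)=False s=True q=False
G((s & q)) holds globally = False
First violation at position 0.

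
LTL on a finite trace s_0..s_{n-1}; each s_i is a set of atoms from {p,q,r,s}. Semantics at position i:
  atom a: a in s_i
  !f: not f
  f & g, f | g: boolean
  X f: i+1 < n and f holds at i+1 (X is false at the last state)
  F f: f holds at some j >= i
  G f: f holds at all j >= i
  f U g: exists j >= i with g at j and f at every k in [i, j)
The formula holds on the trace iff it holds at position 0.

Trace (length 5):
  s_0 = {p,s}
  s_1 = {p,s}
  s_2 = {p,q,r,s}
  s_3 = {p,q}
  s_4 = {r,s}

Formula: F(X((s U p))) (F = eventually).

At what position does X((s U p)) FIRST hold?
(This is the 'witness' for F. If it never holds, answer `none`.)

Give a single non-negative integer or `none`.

Answer: 0

Derivation:
s_0={p,s}: X((s U p))=True (s U p)=True s=True p=True
s_1={p,s}: X((s U p))=True (s U p)=True s=True p=True
s_2={p,q,r,s}: X((s U p))=True (s U p)=True s=True p=True
s_3={p,q}: X((s U p))=False (s U p)=True s=False p=True
s_4={r,s}: X((s U p))=False (s U p)=False s=True p=False
F(X((s U p))) holds; first witness at position 0.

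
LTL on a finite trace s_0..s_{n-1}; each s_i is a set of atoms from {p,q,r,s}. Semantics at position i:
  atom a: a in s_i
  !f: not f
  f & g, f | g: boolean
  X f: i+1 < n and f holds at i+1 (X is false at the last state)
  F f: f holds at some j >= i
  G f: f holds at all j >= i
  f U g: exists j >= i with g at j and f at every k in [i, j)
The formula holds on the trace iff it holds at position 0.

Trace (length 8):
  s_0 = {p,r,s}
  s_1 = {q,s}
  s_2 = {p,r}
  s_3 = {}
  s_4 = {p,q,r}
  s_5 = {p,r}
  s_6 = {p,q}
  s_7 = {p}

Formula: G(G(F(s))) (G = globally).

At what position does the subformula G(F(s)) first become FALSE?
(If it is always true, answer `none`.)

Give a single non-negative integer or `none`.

s_0={p,r,s}: G(F(s))=False F(s)=True s=True
s_1={q,s}: G(F(s))=False F(s)=True s=True
s_2={p,r}: G(F(s))=False F(s)=False s=False
s_3={}: G(F(s))=False F(s)=False s=False
s_4={p,q,r}: G(F(s))=False F(s)=False s=False
s_5={p,r}: G(F(s))=False F(s)=False s=False
s_6={p,q}: G(F(s))=False F(s)=False s=False
s_7={p}: G(F(s))=False F(s)=False s=False
G(G(F(s))) holds globally = False
First violation at position 0.

Answer: 0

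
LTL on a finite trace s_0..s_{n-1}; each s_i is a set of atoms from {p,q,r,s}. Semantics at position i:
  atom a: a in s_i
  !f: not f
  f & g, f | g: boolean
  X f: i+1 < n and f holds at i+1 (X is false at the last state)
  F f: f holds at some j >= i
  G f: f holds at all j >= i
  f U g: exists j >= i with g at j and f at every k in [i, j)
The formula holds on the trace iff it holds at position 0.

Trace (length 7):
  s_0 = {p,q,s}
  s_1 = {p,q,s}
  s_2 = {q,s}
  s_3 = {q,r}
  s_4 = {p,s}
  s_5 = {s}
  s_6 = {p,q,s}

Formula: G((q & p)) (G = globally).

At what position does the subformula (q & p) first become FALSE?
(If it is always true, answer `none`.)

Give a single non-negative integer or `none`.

s_0={p,q,s}: (q & p)=True q=True p=True
s_1={p,q,s}: (q & p)=True q=True p=True
s_2={q,s}: (q & p)=False q=True p=False
s_3={q,r}: (q & p)=False q=True p=False
s_4={p,s}: (q & p)=False q=False p=True
s_5={s}: (q & p)=False q=False p=False
s_6={p,q,s}: (q & p)=True q=True p=True
G((q & p)) holds globally = False
First violation at position 2.

Answer: 2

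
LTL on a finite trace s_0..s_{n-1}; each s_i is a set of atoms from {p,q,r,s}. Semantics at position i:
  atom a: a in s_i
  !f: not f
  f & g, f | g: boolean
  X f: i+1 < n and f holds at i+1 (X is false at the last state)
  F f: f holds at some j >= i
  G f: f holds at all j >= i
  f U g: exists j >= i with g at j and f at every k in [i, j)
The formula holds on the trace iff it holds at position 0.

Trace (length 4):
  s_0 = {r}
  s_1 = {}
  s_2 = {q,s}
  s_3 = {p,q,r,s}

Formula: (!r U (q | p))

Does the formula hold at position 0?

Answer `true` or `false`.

Answer: false

Derivation:
s_0={r}: (!r U (q | p))=False !r=False r=True (q | p)=False q=False p=False
s_1={}: (!r U (q | p))=True !r=True r=False (q | p)=False q=False p=False
s_2={q,s}: (!r U (q | p))=True !r=True r=False (q | p)=True q=True p=False
s_3={p,q,r,s}: (!r U (q | p))=True !r=False r=True (q | p)=True q=True p=True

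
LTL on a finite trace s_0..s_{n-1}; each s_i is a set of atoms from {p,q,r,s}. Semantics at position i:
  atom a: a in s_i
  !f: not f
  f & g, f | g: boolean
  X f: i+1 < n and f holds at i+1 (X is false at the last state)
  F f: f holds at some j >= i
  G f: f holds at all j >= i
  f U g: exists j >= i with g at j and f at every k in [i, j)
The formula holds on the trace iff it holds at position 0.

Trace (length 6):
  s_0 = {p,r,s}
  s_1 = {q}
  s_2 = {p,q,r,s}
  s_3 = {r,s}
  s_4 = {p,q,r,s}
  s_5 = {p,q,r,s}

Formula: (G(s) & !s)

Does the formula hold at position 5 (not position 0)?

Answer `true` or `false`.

s_0={p,r,s}: (G(s) & !s)=False G(s)=False s=True !s=False
s_1={q}: (G(s) & !s)=False G(s)=False s=False !s=True
s_2={p,q,r,s}: (G(s) & !s)=False G(s)=True s=True !s=False
s_3={r,s}: (G(s) & !s)=False G(s)=True s=True !s=False
s_4={p,q,r,s}: (G(s) & !s)=False G(s)=True s=True !s=False
s_5={p,q,r,s}: (G(s) & !s)=False G(s)=True s=True !s=False
Evaluating at position 5: result = False

Answer: false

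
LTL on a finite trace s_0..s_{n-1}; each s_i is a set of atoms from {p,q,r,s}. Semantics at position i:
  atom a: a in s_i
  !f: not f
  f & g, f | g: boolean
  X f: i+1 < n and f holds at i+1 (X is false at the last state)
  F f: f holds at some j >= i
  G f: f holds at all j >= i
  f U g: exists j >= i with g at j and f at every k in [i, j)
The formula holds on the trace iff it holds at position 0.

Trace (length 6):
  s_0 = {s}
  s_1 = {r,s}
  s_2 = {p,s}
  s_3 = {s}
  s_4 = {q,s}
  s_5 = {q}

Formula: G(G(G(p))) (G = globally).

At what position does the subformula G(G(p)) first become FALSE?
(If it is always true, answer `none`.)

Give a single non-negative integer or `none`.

s_0={s}: G(G(p))=False G(p)=False p=False
s_1={r,s}: G(G(p))=False G(p)=False p=False
s_2={p,s}: G(G(p))=False G(p)=False p=True
s_3={s}: G(G(p))=False G(p)=False p=False
s_4={q,s}: G(G(p))=False G(p)=False p=False
s_5={q}: G(G(p))=False G(p)=False p=False
G(G(G(p))) holds globally = False
First violation at position 0.

Answer: 0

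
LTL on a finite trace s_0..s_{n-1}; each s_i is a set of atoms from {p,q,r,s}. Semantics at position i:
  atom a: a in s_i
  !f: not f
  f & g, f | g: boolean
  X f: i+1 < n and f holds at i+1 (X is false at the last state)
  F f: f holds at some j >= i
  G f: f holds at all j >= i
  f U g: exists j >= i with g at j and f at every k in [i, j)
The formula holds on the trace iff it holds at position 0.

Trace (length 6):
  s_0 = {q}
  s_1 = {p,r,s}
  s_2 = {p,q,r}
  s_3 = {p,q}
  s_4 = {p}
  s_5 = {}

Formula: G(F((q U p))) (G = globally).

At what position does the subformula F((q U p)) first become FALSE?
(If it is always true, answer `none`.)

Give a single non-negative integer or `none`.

s_0={q}: F((q U p))=True (q U p)=True q=True p=False
s_1={p,r,s}: F((q U p))=True (q U p)=True q=False p=True
s_2={p,q,r}: F((q U p))=True (q U p)=True q=True p=True
s_3={p,q}: F((q U p))=True (q U p)=True q=True p=True
s_4={p}: F((q U p))=True (q U p)=True q=False p=True
s_5={}: F((q U p))=False (q U p)=False q=False p=False
G(F((q U p))) holds globally = False
First violation at position 5.

Answer: 5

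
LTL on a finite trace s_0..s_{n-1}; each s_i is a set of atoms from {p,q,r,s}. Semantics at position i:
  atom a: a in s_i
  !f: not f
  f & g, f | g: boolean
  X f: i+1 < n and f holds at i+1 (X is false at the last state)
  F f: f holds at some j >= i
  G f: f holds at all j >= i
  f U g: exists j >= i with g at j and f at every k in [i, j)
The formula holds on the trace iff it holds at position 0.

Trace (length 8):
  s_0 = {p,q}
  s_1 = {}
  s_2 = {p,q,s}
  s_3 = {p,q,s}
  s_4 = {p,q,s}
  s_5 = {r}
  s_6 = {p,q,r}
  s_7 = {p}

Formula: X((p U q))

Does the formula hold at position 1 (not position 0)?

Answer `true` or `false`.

s_0={p,q}: X((p U q))=False (p U q)=True p=True q=True
s_1={}: X((p U q))=True (p U q)=False p=False q=False
s_2={p,q,s}: X((p U q))=True (p U q)=True p=True q=True
s_3={p,q,s}: X((p U q))=True (p U q)=True p=True q=True
s_4={p,q,s}: X((p U q))=False (p U q)=True p=True q=True
s_5={r}: X((p U q))=True (p U q)=False p=False q=False
s_6={p,q,r}: X((p U q))=False (p U q)=True p=True q=True
s_7={p}: X((p U q))=False (p U q)=False p=True q=False
Evaluating at position 1: result = True

Answer: true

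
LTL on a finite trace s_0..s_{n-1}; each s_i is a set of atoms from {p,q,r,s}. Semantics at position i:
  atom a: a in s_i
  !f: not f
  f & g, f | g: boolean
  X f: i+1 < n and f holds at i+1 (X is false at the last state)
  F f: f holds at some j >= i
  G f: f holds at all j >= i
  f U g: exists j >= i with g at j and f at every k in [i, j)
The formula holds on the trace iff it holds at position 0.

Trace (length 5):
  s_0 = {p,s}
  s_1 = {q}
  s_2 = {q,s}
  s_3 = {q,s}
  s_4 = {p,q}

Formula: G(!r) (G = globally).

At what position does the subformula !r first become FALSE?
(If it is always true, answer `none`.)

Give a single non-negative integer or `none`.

Answer: none

Derivation:
s_0={p,s}: !r=True r=False
s_1={q}: !r=True r=False
s_2={q,s}: !r=True r=False
s_3={q,s}: !r=True r=False
s_4={p,q}: !r=True r=False
G(!r) holds globally = True
No violation — formula holds at every position.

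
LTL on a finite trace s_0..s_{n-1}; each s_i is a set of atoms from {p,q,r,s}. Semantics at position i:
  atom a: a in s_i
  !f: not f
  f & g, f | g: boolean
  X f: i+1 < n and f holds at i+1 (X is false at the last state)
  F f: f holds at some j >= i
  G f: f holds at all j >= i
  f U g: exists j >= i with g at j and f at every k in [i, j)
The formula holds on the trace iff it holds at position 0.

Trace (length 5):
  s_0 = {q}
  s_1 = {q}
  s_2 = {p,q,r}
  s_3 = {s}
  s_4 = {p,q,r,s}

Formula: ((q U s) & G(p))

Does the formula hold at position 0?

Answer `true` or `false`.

s_0={q}: ((q U s) & G(p))=False (q U s)=True q=True s=False G(p)=False p=False
s_1={q}: ((q U s) & G(p))=False (q U s)=True q=True s=False G(p)=False p=False
s_2={p,q,r}: ((q U s) & G(p))=False (q U s)=True q=True s=False G(p)=False p=True
s_3={s}: ((q U s) & G(p))=False (q U s)=True q=False s=True G(p)=False p=False
s_4={p,q,r,s}: ((q U s) & G(p))=True (q U s)=True q=True s=True G(p)=True p=True

Answer: false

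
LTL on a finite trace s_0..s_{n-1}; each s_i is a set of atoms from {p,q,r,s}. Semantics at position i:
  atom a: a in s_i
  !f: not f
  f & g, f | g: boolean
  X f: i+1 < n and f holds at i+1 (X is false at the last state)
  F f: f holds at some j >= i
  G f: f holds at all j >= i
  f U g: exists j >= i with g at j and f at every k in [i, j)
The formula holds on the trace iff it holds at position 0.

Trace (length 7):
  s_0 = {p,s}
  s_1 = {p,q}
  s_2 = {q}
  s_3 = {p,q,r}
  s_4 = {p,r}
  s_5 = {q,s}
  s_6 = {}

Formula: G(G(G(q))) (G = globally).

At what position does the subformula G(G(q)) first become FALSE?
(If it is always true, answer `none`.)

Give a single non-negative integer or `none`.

Answer: 0

Derivation:
s_0={p,s}: G(G(q))=False G(q)=False q=False
s_1={p,q}: G(G(q))=False G(q)=False q=True
s_2={q}: G(G(q))=False G(q)=False q=True
s_3={p,q,r}: G(G(q))=False G(q)=False q=True
s_4={p,r}: G(G(q))=False G(q)=False q=False
s_5={q,s}: G(G(q))=False G(q)=False q=True
s_6={}: G(G(q))=False G(q)=False q=False
G(G(G(q))) holds globally = False
First violation at position 0.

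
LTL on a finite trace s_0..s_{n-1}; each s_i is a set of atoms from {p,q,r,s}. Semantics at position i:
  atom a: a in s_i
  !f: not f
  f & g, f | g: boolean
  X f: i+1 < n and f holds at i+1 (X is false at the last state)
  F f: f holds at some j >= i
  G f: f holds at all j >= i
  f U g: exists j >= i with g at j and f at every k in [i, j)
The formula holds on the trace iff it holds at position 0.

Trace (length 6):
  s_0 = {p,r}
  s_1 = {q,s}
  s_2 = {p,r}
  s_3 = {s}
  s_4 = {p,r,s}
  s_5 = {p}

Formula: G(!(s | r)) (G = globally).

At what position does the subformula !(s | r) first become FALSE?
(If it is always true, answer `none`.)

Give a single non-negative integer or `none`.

Answer: 0

Derivation:
s_0={p,r}: !(s | r)=False (s | r)=True s=False r=True
s_1={q,s}: !(s | r)=False (s | r)=True s=True r=False
s_2={p,r}: !(s | r)=False (s | r)=True s=False r=True
s_3={s}: !(s | r)=False (s | r)=True s=True r=False
s_4={p,r,s}: !(s | r)=False (s | r)=True s=True r=True
s_5={p}: !(s | r)=True (s | r)=False s=False r=False
G(!(s | r)) holds globally = False
First violation at position 0.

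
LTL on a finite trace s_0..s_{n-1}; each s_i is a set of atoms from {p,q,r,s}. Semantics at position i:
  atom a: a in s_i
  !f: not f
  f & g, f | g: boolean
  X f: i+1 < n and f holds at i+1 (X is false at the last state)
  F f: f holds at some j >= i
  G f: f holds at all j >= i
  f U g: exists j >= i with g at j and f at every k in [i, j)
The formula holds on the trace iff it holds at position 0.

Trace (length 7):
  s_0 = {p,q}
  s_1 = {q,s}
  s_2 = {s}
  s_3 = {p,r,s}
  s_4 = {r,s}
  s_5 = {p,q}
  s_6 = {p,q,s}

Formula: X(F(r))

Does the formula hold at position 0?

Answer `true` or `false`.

Answer: true

Derivation:
s_0={p,q}: X(F(r))=True F(r)=True r=False
s_1={q,s}: X(F(r))=True F(r)=True r=False
s_2={s}: X(F(r))=True F(r)=True r=False
s_3={p,r,s}: X(F(r))=True F(r)=True r=True
s_4={r,s}: X(F(r))=False F(r)=True r=True
s_5={p,q}: X(F(r))=False F(r)=False r=False
s_6={p,q,s}: X(F(r))=False F(r)=False r=False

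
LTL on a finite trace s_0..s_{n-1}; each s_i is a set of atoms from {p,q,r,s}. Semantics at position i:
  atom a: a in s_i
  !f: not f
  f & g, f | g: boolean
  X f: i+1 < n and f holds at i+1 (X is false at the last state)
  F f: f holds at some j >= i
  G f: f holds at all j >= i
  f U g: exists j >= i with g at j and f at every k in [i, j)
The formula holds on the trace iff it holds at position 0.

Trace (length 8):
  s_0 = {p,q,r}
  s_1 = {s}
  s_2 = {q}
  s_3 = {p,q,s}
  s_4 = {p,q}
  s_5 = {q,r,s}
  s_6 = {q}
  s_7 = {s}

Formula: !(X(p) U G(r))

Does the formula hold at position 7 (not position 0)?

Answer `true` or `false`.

s_0={p,q,r}: !(X(p) U G(r))=True (X(p) U G(r))=False X(p)=False p=True G(r)=False r=True
s_1={s}: !(X(p) U G(r))=True (X(p) U G(r))=False X(p)=False p=False G(r)=False r=False
s_2={q}: !(X(p) U G(r))=True (X(p) U G(r))=False X(p)=True p=False G(r)=False r=False
s_3={p,q,s}: !(X(p) U G(r))=True (X(p) U G(r))=False X(p)=True p=True G(r)=False r=False
s_4={p,q}: !(X(p) U G(r))=True (X(p) U G(r))=False X(p)=False p=True G(r)=False r=False
s_5={q,r,s}: !(X(p) U G(r))=True (X(p) U G(r))=False X(p)=False p=False G(r)=False r=True
s_6={q}: !(X(p) U G(r))=True (X(p) U G(r))=False X(p)=False p=False G(r)=False r=False
s_7={s}: !(X(p) U G(r))=True (X(p) U G(r))=False X(p)=False p=False G(r)=False r=False
Evaluating at position 7: result = True

Answer: true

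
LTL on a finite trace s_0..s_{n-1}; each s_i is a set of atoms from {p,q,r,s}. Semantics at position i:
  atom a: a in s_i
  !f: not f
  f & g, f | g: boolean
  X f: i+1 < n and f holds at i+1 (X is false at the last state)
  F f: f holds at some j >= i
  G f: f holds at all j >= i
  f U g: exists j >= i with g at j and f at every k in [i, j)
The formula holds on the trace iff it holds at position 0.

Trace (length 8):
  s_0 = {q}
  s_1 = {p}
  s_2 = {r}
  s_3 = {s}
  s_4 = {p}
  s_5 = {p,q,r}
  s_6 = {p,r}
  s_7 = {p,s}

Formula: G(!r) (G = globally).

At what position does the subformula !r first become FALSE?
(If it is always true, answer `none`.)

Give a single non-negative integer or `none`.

Answer: 2

Derivation:
s_0={q}: !r=True r=False
s_1={p}: !r=True r=False
s_2={r}: !r=False r=True
s_3={s}: !r=True r=False
s_4={p}: !r=True r=False
s_5={p,q,r}: !r=False r=True
s_6={p,r}: !r=False r=True
s_7={p,s}: !r=True r=False
G(!r) holds globally = False
First violation at position 2.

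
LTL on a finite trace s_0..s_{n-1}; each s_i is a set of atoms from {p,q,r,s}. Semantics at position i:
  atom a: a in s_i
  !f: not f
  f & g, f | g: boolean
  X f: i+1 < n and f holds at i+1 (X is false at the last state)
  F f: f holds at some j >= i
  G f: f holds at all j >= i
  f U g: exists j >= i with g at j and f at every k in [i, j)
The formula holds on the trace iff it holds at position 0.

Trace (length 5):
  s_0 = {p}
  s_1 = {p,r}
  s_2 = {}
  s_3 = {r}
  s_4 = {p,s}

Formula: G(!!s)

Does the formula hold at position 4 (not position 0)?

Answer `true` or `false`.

s_0={p}: G(!!s)=False !!s=False !s=True s=False
s_1={p,r}: G(!!s)=False !!s=False !s=True s=False
s_2={}: G(!!s)=False !!s=False !s=True s=False
s_3={r}: G(!!s)=False !!s=False !s=True s=False
s_4={p,s}: G(!!s)=True !!s=True !s=False s=True
Evaluating at position 4: result = True

Answer: true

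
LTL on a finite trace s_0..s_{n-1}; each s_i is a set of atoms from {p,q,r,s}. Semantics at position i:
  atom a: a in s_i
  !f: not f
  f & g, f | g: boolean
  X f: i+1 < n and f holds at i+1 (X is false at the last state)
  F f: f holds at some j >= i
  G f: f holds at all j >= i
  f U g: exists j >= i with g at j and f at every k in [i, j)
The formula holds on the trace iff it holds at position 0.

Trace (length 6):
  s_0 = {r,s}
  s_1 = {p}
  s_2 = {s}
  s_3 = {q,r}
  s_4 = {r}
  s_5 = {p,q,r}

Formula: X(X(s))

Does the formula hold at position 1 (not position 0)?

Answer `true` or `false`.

s_0={r,s}: X(X(s))=True X(s)=False s=True
s_1={p}: X(X(s))=False X(s)=True s=False
s_2={s}: X(X(s))=False X(s)=False s=True
s_3={q,r}: X(X(s))=False X(s)=False s=False
s_4={r}: X(X(s))=False X(s)=False s=False
s_5={p,q,r}: X(X(s))=False X(s)=False s=False
Evaluating at position 1: result = False

Answer: false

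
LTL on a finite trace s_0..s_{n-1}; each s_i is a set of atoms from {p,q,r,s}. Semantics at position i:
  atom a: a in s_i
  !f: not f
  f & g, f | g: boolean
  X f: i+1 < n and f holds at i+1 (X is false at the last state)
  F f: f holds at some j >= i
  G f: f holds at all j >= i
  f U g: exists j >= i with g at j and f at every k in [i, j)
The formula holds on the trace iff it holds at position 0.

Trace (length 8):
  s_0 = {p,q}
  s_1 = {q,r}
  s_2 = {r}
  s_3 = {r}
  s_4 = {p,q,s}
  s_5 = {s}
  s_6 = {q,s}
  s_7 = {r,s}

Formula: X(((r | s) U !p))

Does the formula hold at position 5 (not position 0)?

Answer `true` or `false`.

s_0={p,q}: X(((r | s) U !p))=True ((r | s) U !p)=False (r | s)=False r=False s=False !p=False p=True
s_1={q,r}: X(((r | s) U !p))=True ((r | s) U !p)=True (r | s)=True r=True s=False !p=True p=False
s_2={r}: X(((r | s) U !p))=True ((r | s) U !p)=True (r | s)=True r=True s=False !p=True p=False
s_3={r}: X(((r | s) U !p))=True ((r | s) U !p)=True (r | s)=True r=True s=False !p=True p=False
s_4={p,q,s}: X(((r | s) U !p))=True ((r | s) U !p)=True (r | s)=True r=False s=True !p=False p=True
s_5={s}: X(((r | s) U !p))=True ((r | s) U !p)=True (r | s)=True r=False s=True !p=True p=False
s_6={q,s}: X(((r | s) U !p))=True ((r | s) U !p)=True (r | s)=True r=False s=True !p=True p=False
s_7={r,s}: X(((r | s) U !p))=False ((r | s) U !p)=True (r | s)=True r=True s=True !p=True p=False
Evaluating at position 5: result = True

Answer: true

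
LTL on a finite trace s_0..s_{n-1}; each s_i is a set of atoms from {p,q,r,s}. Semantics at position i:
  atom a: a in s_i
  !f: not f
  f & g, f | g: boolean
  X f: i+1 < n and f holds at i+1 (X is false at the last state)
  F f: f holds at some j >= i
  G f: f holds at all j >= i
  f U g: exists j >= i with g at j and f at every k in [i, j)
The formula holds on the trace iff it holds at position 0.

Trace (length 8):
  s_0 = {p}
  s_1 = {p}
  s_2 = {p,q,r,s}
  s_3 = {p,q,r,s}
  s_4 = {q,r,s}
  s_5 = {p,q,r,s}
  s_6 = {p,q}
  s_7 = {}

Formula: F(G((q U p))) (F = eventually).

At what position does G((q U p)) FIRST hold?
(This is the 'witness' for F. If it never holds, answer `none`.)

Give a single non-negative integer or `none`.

Answer: none

Derivation:
s_0={p}: G((q U p))=False (q U p)=True q=False p=True
s_1={p}: G((q U p))=False (q U p)=True q=False p=True
s_2={p,q,r,s}: G((q U p))=False (q U p)=True q=True p=True
s_3={p,q,r,s}: G((q U p))=False (q U p)=True q=True p=True
s_4={q,r,s}: G((q U p))=False (q U p)=True q=True p=False
s_5={p,q,r,s}: G((q U p))=False (q U p)=True q=True p=True
s_6={p,q}: G((q U p))=False (q U p)=True q=True p=True
s_7={}: G((q U p))=False (q U p)=False q=False p=False
F(G((q U p))) does not hold (no witness exists).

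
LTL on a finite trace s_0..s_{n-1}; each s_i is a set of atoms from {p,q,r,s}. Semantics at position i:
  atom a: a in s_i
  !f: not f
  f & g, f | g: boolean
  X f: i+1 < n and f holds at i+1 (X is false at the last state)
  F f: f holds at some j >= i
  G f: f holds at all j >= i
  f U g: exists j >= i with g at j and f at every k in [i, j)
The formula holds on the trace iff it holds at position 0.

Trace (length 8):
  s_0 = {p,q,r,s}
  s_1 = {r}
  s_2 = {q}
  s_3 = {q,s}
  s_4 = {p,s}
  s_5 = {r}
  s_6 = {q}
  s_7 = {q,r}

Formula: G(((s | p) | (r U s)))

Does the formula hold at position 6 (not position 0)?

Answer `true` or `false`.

Answer: false

Derivation:
s_0={p,q,r,s}: G(((s | p) | (r U s)))=False ((s | p) | (r U s))=True (s | p)=True s=True p=True (r U s)=True r=True
s_1={r}: G(((s | p) | (r U s)))=False ((s | p) | (r U s))=False (s | p)=False s=False p=False (r U s)=False r=True
s_2={q}: G(((s | p) | (r U s)))=False ((s | p) | (r U s))=False (s | p)=False s=False p=False (r U s)=False r=False
s_3={q,s}: G(((s | p) | (r U s)))=False ((s | p) | (r U s))=True (s | p)=True s=True p=False (r U s)=True r=False
s_4={p,s}: G(((s | p) | (r U s)))=False ((s | p) | (r U s))=True (s | p)=True s=True p=True (r U s)=True r=False
s_5={r}: G(((s | p) | (r U s)))=False ((s | p) | (r U s))=False (s | p)=False s=False p=False (r U s)=False r=True
s_6={q}: G(((s | p) | (r U s)))=False ((s | p) | (r U s))=False (s | p)=False s=False p=False (r U s)=False r=False
s_7={q,r}: G(((s | p) | (r U s)))=False ((s | p) | (r U s))=False (s | p)=False s=False p=False (r U s)=False r=True
Evaluating at position 6: result = False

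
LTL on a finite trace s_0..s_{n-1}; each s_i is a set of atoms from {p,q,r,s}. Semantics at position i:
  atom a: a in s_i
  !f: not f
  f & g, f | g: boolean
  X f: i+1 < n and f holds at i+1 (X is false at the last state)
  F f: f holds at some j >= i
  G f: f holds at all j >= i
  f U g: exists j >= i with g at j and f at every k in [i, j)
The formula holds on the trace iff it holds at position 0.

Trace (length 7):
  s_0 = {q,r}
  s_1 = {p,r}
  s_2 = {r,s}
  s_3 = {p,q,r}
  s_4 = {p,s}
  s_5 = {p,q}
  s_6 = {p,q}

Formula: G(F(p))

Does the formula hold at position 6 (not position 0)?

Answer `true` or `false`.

s_0={q,r}: G(F(p))=True F(p)=True p=False
s_1={p,r}: G(F(p))=True F(p)=True p=True
s_2={r,s}: G(F(p))=True F(p)=True p=False
s_3={p,q,r}: G(F(p))=True F(p)=True p=True
s_4={p,s}: G(F(p))=True F(p)=True p=True
s_5={p,q}: G(F(p))=True F(p)=True p=True
s_6={p,q}: G(F(p))=True F(p)=True p=True
Evaluating at position 6: result = True

Answer: true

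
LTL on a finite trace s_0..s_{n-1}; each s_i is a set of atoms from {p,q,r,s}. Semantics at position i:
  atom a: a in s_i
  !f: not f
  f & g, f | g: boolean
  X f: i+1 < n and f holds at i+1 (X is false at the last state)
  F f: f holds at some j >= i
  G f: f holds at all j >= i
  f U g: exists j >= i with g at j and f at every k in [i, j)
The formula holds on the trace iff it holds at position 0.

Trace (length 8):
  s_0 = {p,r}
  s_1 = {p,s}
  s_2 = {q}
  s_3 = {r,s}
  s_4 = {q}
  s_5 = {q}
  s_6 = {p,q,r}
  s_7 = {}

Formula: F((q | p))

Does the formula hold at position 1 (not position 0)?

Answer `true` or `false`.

Answer: true

Derivation:
s_0={p,r}: F((q | p))=True (q | p)=True q=False p=True
s_1={p,s}: F((q | p))=True (q | p)=True q=False p=True
s_2={q}: F((q | p))=True (q | p)=True q=True p=False
s_3={r,s}: F((q | p))=True (q | p)=False q=False p=False
s_4={q}: F((q | p))=True (q | p)=True q=True p=False
s_5={q}: F((q | p))=True (q | p)=True q=True p=False
s_6={p,q,r}: F((q | p))=True (q | p)=True q=True p=True
s_7={}: F((q | p))=False (q | p)=False q=False p=False
Evaluating at position 1: result = True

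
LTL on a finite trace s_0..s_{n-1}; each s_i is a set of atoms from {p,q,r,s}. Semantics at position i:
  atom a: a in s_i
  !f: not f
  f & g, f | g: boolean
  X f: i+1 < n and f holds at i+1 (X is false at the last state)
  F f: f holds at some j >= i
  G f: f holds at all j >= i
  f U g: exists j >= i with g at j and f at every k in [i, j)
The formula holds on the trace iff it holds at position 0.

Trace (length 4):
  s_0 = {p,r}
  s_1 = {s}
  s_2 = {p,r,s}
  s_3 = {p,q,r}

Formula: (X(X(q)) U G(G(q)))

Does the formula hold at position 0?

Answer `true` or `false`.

Answer: false

Derivation:
s_0={p,r}: (X(X(q)) U G(G(q)))=False X(X(q))=False X(q)=False q=False G(G(q))=False G(q)=False
s_1={s}: (X(X(q)) U G(G(q)))=False X(X(q))=True X(q)=False q=False G(G(q))=False G(q)=False
s_2={p,r,s}: (X(X(q)) U G(G(q)))=False X(X(q))=False X(q)=True q=False G(G(q))=False G(q)=False
s_3={p,q,r}: (X(X(q)) U G(G(q)))=True X(X(q))=False X(q)=False q=True G(G(q))=True G(q)=True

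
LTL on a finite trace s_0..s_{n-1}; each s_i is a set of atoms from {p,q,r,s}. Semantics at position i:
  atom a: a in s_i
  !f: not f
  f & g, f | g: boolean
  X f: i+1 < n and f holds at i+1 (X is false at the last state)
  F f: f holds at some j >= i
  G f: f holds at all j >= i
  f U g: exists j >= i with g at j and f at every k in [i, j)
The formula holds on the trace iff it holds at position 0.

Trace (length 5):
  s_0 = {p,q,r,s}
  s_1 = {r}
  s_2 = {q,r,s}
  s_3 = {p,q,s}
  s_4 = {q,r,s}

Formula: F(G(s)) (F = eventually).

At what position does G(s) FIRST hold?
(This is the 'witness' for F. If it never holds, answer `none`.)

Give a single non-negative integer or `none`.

s_0={p,q,r,s}: G(s)=False s=True
s_1={r}: G(s)=False s=False
s_2={q,r,s}: G(s)=True s=True
s_3={p,q,s}: G(s)=True s=True
s_4={q,r,s}: G(s)=True s=True
F(G(s)) holds; first witness at position 2.

Answer: 2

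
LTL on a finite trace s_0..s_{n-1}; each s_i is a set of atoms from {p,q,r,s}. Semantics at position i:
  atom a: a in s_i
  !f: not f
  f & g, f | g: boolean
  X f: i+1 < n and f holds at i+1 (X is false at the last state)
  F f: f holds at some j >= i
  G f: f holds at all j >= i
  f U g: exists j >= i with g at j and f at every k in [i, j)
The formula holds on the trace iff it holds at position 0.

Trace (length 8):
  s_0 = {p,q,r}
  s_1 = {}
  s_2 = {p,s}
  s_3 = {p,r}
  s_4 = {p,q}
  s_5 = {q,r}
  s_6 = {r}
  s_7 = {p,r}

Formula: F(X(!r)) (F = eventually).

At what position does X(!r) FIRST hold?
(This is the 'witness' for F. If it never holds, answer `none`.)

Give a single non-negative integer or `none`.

s_0={p,q,r}: X(!r)=True !r=False r=True
s_1={}: X(!r)=True !r=True r=False
s_2={p,s}: X(!r)=False !r=True r=False
s_3={p,r}: X(!r)=True !r=False r=True
s_4={p,q}: X(!r)=False !r=True r=False
s_5={q,r}: X(!r)=False !r=False r=True
s_6={r}: X(!r)=False !r=False r=True
s_7={p,r}: X(!r)=False !r=False r=True
F(X(!r)) holds; first witness at position 0.

Answer: 0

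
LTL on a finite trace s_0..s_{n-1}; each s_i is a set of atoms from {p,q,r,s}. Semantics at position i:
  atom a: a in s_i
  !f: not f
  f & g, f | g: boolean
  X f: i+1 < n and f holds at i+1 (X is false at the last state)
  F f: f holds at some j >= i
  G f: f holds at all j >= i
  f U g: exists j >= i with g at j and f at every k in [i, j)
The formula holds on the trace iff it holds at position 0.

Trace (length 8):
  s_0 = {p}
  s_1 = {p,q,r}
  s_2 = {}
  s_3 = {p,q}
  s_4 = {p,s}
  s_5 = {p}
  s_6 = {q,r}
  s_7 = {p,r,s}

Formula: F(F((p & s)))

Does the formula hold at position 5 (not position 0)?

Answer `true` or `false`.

s_0={p}: F(F((p & s)))=True F((p & s))=True (p & s)=False p=True s=False
s_1={p,q,r}: F(F((p & s)))=True F((p & s))=True (p & s)=False p=True s=False
s_2={}: F(F((p & s)))=True F((p & s))=True (p & s)=False p=False s=False
s_3={p,q}: F(F((p & s)))=True F((p & s))=True (p & s)=False p=True s=False
s_4={p,s}: F(F((p & s)))=True F((p & s))=True (p & s)=True p=True s=True
s_5={p}: F(F((p & s)))=True F((p & s))=True (p & s)=False p=True s=False
s_6={q,r}: F(F((p & s)))=True F((p & s))=True (p & s)=False p=False s=False
s_7={p,r,s}: F(F((p & s)))=True F((p & s))=True (p & s)=True p=True s=True
Evaluating at position 5: result = True

Answer: true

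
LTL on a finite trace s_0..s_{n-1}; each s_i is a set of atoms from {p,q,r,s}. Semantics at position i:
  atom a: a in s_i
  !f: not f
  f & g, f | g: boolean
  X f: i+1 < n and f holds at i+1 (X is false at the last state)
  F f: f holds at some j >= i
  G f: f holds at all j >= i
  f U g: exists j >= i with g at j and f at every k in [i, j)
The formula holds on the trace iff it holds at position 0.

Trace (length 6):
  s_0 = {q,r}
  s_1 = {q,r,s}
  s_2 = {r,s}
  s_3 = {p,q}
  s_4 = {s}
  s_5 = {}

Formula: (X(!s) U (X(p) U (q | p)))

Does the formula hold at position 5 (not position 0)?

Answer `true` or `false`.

s_0={q,r}: (X(!s) U (X(p) U (q | p)))=True X(!s)=False !s=True s=False (X(p) U (q | p))=True X(p)=False p=False (q | p)=True q=True
s_1={q,r,s}: (X(!s) U (X(p) U (q | p)))=True X(!s)=False !s=False s=True (X(p) U (q | p))=True X(p)=False p=False (q | p)=True q=True
s_2={r,s}: (X(!s) U (X(p) U (q | p)))=True X(!s)=True !s=False s=True (X(p) U (q | p))=True X(p)=True p=False (q | p)=False q=False
s_3={p,q}: (X(!s) U (X(p) U (q | p)))=True X(!s)=False !s=True s=False (X(p) U (q | p))=True X(p)=False p=True (q | p)=True q=True
s_4={s}: (X(!s) U (X(p) U (q | p)))=False X(!s)=True !s=False s=True (X(p) U (q | p))=False X(p)=False p=False (q | p)=False q=False
s_5={}: (X(!s) U (X(p) U (q | p)))=False X(!s)=False !s=True s=False (X(p) U (q | p))=False X(p)=False p=False (q | p)=False q=False
Evaluating at position 5: result = False

Answer: false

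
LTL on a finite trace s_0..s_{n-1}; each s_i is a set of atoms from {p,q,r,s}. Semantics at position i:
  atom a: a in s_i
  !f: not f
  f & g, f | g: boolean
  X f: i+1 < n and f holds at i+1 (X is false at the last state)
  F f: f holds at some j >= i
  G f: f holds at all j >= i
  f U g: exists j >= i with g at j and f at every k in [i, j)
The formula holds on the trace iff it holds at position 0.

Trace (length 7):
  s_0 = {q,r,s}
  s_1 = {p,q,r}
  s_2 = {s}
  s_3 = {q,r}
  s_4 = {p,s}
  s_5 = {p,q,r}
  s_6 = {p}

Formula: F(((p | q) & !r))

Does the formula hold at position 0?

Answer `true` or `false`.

s_0={q,r,s}: F(((p | q) & !r))=True ((p | q) & !r)=False (p | q)=True p=False q=True !r=False r=True
s_1={p,q,r}: F(((p | q) & !r))=True ((p | q) & !r)=False (p | q)=True p=True q=True !r=False r=True
s_2={s}: F(((p | q) & !r))=True ((p | q) & !r)=False (p | q)=False p=False q=False !r=True r=False
s_3={q,r}: F(((p | q) & !r))=True ((p | q) & !r)=False (p | q)=True p=False q=True !r=False r=True
s_4={p,s}: F(((p | q) & !r))=True ((p | q) & !r)=True (p | q)=True p=True q=False !r=True r=False
s_5={p,q,r}: F(((p | q) & !r))=True ((p | q) & !r)=False (p | q)=True p=True q=True !r=False r=True
s_6={p}: F(((p | q) & !r))=True ((p | q) & !r)=True (p | q)=True p=True q=False !r=True r=False

Answer: true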